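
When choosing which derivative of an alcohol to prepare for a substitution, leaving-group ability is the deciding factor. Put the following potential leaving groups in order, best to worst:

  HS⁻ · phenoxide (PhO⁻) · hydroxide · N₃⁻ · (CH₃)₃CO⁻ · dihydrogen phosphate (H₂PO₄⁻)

dihydrogen phosphate (H₂PO₄⁻): pKₐ(H₃PO₄) ≈ 2.1
N₃⁻: pKₐ(HN₃) ≈ 4.7 — linear, resonance-stabilised
HS⁻: pKₐ(H₂S) ≈ 7
phenoxide (PhO⁻): pKₐ(C₆H₅OH (phenol)) ≈ 10
hydroxide: pKₐ(H₂O) ≈ 15.7
(CH₃)₃CO⁻: pKₐ(t-BuOH) ≈ 18 — bulky, strongly basic alkoxide

dihydrogen phosphate (H₂PO₄⁻) > N₃⁻ > HS⁻ > phenoxide (PhO⁻) > hydroxide > (CH₃)₃CO⁻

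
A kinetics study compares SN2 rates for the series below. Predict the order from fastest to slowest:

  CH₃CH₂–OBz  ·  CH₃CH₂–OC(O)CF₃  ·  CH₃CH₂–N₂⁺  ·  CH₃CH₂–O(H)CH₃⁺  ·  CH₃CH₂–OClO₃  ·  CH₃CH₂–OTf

CH₃CH₂–N₂⁺ > CH₃CH₂–OTf > CH₃CH₂–OClO₃ > CH₃CH₂–O(H)CH₃⁺ > CH₃CH₂–OC(O)CF₃ > CH₃CH₂–OBz

Identical carbon frameworks mean the comparison reduces to leaving-group quality.
Leaving-group ability tracks the stability of the departed species; conjugate-acid pKₐ is the usual yardstick (lower pKₐ → better LG).
CH₃CH₂–N₂⁺ loses N₂: no meaningful conjugate acid; N₂ departs as an exceptionally stable neutral molecule
CH₃CH₂–OTf loses OTf⁻: pKₐ(CF₃SO₃H (triflic acid)) ≈ -14
CH₃CH₂–OClO₃ loses ClO₄⁻: pKₐ(HClO₄) ≈ -10
CH₃CH₂–O(H)CH₃⁺ loses R'OH: pKₐ(R'OH₂⁺) ≈ -2.4
CH₃CH₂–OC(O)CF₃ loses CF₃COO⁻: pKₐ(CF₃COOH) ≈ 0.2
CH₃CH₂–OBz loses PhCOO⁻: pKₐ(C₆H₅COOH) ≈ 4.2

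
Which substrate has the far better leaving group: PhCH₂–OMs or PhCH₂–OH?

From PhCH₂–OH the departing group would be OH⁻ (pKₐ(H₂O) ≈ 15.7). Strong base; essentially never leaves without prior activation.
From PhCH₂–OMs the leaving group is OMs⁻ (pKₐ(CH₃SO₃H (MsOH)) ≈ -1.9). Resonance-delocalised alkanesulfonate.
(In practice PhCH₂–OMs is made from PhCH₂–OH by treatment with MsCl / Et₃N, converting the hydroxyl into a mesylate.)

PhCH₂–OMs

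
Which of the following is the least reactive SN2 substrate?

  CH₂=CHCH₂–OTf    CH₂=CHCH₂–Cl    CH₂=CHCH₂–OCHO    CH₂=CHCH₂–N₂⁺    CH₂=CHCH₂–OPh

CH₂=CHCH₂–OPh

Identical carbon frameworks mean the comparison reduces to leaving-group quality.
Rank by basicity of the departing species: weakest base leaves most easily.
CH₂=CHCH₂–N₂⁺ loses N₂: no meaningful conjugate acid; N₂ departs as an exceptionally stable neutral molecule
CH₂=CHCH₂–OTf loses OTf⁻: pKₐ(CF₃SO₃H (triflic acid)) ≈ -14
CH₂=CHCH₂–Cl loses Cl⁻: pKₐ(HCl) ≈ -7
CH₂=CHCH₂–OCHO loses HCOO⁻: pKₐ(HCOOH) ≈ 3.8
CH₂=CHCH₂–OPh loses PhO⁻: pKₐ(C₆H₅OH (phenol)) ≈ 10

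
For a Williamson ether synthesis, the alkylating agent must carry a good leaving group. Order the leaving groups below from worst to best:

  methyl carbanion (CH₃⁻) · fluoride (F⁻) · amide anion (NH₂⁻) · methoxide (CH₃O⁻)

methyl carbanion (CH₃⁻) < amide anion (NH₂⁻) < methoxide (CH₃O⁻) < fluoride (F⁻)

A good leaving group is a weak base: the lower the pKₐ of its conjugate acid, the more readily it departs.
fluoride (F⁻): pKₐ(HF) ≈ 3.2
methoxide (CH₃O⁻): pKₐ(CH₃OH) ≈ 15.5 — strong base; alkoxides do not leave unassisted
amide anion (NH₂⁻): pKₐ(NH₃) ≈ 38 — extremely strong base; never a leaving group
methyl carbanion (CH₃⁻): pKₐ(CH₄) ≈ 48 — unstabilised carbanion; the worst conceivable leaving group
Reversing gives the worst-to-best order requested.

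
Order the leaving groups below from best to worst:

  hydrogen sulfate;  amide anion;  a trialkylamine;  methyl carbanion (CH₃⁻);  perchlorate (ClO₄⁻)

The more stable X⁻ (or X) is on its own — i.e. the weaker a base it is — the better a leaving group it makes.
perchlorate (ClO₄⁻): pKₐ(HClO₄) ≈ -10
hydrogen sulfate: pKₐ(H₂SO₄) ≈ -3
a trialkylamine: pKₐ(R'₃NH⁺) ≈ 10.7
amide anion: pKₐ(NH₃) ≈ 38
methyl carbanion (CH₃⁻): pKₐ(CH₄) ≈ 48

perchlorate (ClO₄⁻) > hydrogen sulfate > a trialkylamine > amide anion > methyl carbanion (CH₃⁻)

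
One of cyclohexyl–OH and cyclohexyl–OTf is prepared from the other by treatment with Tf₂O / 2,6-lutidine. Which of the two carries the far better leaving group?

From cyclohexyl–OH the departing group would be OH⁻ (pKₐ(H₂O) ≈ 15.7). Strong base; essentially never leaves without prior activation.
From cyclohexyl–OTf the leaving group is OTf⁻ (pKₐ(CF₃SO₃H (triflic acid)) ≈ -14). Charge spread over three oxygens and a CF₃ group; the premier leaving group in synthesis.
Treatment with Tf₂O / 2,6-lutidine works by converting the hydroxyl into a triflate, making cyclohexyl–OTf enormously more reactive.

cyclohexyl–OTf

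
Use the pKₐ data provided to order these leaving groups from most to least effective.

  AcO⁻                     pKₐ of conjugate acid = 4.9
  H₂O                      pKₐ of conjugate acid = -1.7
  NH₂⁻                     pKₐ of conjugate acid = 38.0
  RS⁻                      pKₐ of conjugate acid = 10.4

Lower conjugate-acid pKₐ ⇒ weaker base ⇒ better leaving group.
Sorting by the given values: H₂O (-1.7), AcO⁻ (4.9), RS⁻ (10.4), NH₂⁻ (38.0).

H₂O > AcO⁻ > RS⁻ > NH₂⁻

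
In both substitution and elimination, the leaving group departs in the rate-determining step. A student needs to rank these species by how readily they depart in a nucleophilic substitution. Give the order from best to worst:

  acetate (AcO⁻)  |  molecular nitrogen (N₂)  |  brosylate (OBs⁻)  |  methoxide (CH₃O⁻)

molecular nitrogen (N₂) > brosylate (OBs⁻) > acetate (AcO⁻) > methoxide (CH₃O⁻)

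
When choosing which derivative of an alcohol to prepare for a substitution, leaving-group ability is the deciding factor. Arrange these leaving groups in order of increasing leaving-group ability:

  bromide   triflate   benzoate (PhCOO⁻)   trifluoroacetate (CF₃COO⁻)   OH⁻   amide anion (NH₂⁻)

The more stable X⁻ (or X) is on its own — i.e. the weaker a base it is — the better a leaving group it makes.
triflate: pKₐ(CF₃SO₃H (triflic acid)) ≈ -14
bromide: pKₐ(HBr) ≈ -9 — weak base; good leaving group
trifluoroacetate (CF₃COO⁻): pKₐ(CF₃COOH) ≈ 0.2 — strongly electron-withdrawing CF₃ stabilises the carboxylate
benzoate (PhCOO⁻): pKₐ(C₆H₅COOH) ≈ 4.2 — aryl carboxylate
OH⁻: pKₐ(H₂O) ≈ 15.7 — strong base; essentially never leaves without prior activation
amide anion (NH₂⁻): pKₐ(NH₃) ≈ 38 — extremely strong base; never a leaving group
Listed from poorest to best leaving group as asked.

amide anion (NH₂⁻) < OH⁻ < benzoate (PhCOO⁻) < trifluoroacetate (CF₃COO⁻) < bromide < triflate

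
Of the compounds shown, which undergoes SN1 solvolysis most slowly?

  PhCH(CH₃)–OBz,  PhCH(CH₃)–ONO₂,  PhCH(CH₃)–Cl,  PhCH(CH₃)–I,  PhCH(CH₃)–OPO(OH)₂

PhCH(CH₃)–OBz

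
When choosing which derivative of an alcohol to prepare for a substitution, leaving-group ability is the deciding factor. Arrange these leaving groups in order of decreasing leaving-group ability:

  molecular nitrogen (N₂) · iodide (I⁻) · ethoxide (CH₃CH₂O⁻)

molecular nitrogen (N₂) > iodide (I⁻) > ethoxide (CH₃CH₂O⁻)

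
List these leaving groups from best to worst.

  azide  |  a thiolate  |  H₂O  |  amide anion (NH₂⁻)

H₂O: pKₐ(H₃O⁺) ≈ -1.7 — neutral; leaves from a protonated alcohol (R–OH₂⁺)
azide: pKₐ(HN₃) ≈ 4.7 — linear, resonance-stabilised
a thiolate: pKₐ(RSH (a thiol)) ≈ 10.5 — moderately basic; rarely leaves without activation
amide anion (NH₂⁻): pKₐ(NH₃) ≈ 38 — extremely strong base; never a leaving group

H₂O > azide > a thiolate > amide anion (NH₂⁻)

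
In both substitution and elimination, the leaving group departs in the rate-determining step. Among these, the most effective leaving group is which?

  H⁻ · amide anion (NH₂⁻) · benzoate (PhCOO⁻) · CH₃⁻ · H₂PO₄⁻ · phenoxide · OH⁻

Leaving-group ability tracks the stability of the departed species; conjugate-acid pKₐ is the usual yardstick (lower pKₐ → better LG).
H₂PO₄⁻: pKₐ(H₃PO₄) ≈ 2.1
benzoate (PhCOO⁻): pKₐ(C₆H₅COOH) ≈ 4.2
phenoxide: pKₐ(C₆H₅OH (phenol)) ≈ 10
OH⁻: pKₐ(H₂O) ≈ 15.7
H⁻: pKₐ(H₂) ≈ 36
amide anion (NH₂⁻): pKₐ(NH₃) ≈ 38
CH₃⁻: pKₐ(CH₄) ≈ 48

H₂PO₄⁻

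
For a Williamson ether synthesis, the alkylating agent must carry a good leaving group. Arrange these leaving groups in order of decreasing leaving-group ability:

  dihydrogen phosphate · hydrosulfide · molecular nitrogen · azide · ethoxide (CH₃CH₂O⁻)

The more stable X⁻ (or X) is on its own — i.e. the weaker a base it is — the better a leaving group it makes.
molecular nitrogen: no meaningful conjugate acid; N₂ departs as an exceptionally stable neutral molecule
dihydrogen phosphate: pKₐ(H₃PO₄) ≈ 2.1 — moderate base; biological leaving group after further activation
azide: pKₐ(HN₃) ≈ 4.7
hydrosulfide: pKₐ(H₂S) ≈ 7 — larger and more polarisable than the oxygen analogue
ethoxide (CH₃CH₂O⁻): pKₐ(CH₃CH₂OH) ≈ 16 — strong base; alkoxides do not leave unassisted

molecular nitrogen > dihydrogen phosphate > azide > hydrosulfide > ethoxide (CH₃CH₂O⁻)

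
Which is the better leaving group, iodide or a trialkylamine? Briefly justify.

iodide

iodide is the better leaving group.
pKₐ(HI) ≈ -10 versus pKₐ(R'₃NH⁺) ≈ 10.7: iodide is the much weaker base.
Large, highly polarisable; very weak base.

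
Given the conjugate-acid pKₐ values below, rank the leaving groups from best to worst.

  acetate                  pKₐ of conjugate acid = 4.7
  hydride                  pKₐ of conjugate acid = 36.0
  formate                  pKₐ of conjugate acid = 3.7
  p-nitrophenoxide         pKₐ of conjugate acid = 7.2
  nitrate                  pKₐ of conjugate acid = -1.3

nitrate > formate > acetate > p-nitrophenoxide > hydride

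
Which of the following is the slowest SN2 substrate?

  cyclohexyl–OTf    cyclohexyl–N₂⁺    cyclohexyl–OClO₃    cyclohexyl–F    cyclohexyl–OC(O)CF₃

cyclohexyl–F

The skeletons are identical, so relative rate is governed entirely by leaving-group ability.
Leaving-group ability tracks the stability of the departed species; conjugate-acid pKₐ is the usual yardstick (lower pKₐ → better LG).
cyclohexyl–N₂⁺ loses N₂: no meaningful conjugate acid; N₂ departs as an exceptionally stable neutral molecule
cyclohexyl–OTf loses OTf⁻: pKₐ(CF₃SO₃H (triflic acid)) ≈ -14
cyclohexyl–OClO₃ loses ClO₄⁻: pKₐ(HClO₄) ≈ -10
cyclohexyl–OC(O)CF₃ loses CF₃COO⁻: pKₐ(CF₃COOH) ≈ 0.2
cyclohexyl–F loses F⁻: pKₐ(HF) ≈ 3.2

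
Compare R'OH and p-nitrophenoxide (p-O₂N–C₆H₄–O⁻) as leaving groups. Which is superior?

R'OH is the better leaving group.
pKₐ(R'OH₂⁺) ≈ -2.4 versus pKₐ(p-nitrophenol) ≈ 7.2: R'OH is the much weaker base.
Neutral; leaves from a protonated ether (an oxonium ion, R–O(H)R'⁺).

R'OH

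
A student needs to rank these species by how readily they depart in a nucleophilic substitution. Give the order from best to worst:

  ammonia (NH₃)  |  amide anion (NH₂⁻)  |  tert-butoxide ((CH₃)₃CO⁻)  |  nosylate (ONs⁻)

nosylate (ONs⁻) > ammonia (NH₃) > tert-butoxide ((CH₃)₃CO⁻) > amide anion (NH₂⁻)

A good leaving group is a weak base: the lower the pKₐ of its conjugate acid, the more readily it departs.
nosylate (ONs⁻): pKₐ(p-O₂NC₆H₄SO₃H) ≈ -3.5
ammonia (NH₃): pKₐ(NH₄⁺) ≈ 9.2
tert-butoxide ((CH₃)₃CO⁻): pKₐ(t-BuOH) ≈ 18
amide anion (NH₂⁻): pKₐ(NH₃) ≈ 38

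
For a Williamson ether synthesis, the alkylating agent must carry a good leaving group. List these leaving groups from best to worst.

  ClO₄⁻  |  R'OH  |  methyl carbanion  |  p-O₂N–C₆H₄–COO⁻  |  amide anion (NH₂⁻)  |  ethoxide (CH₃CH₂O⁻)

ClO₄⁻: pKₐ(HClO₄) ≈ -10
R'OH: pKₐ(R'OH₂⁺) ≈ -2.4
p-O₂N–C₆H₄–COO⁻: pKₐ(p-nitrobenzoic acid) ≈ 3.4
ethoxide (CH₃CH₂O⁻): pKₐ(CH₃CH₂OH) ≈ 16
amide anion (NH₂⁻): pKₐ(NH₃) ≈ 38
methyl carbanion: pKₐ(CH₄) ≈ 48

ClO₄⁻ > R'OH > p-O₂N–C₆H₄–COO⁻ > ethoxide (CH₃CH₂O⁻) > amide anion (NH₂⁻) > methyl carbanion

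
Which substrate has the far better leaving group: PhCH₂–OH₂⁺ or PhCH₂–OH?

From PhCH₂–OH the departing group would be OH⁻ (pKₐ(H₂O) ≈ 15.7). Strong base; essentially never leaves without prior activation.
From PhCH₂–OH₂⁺ the leaving group is H₂O (pKₐ(H₃O⁺) ≈ -1.7). Neutral; leaves from a protonated alcohol (R–OH₂⁺).
(In practice PhCH₂–OH₂⁺ is made from PhCH₂–OH by protonation with strong acid, converting the leaving group from hydroxide to neutral water.)

PhCH₂–OH₂⁺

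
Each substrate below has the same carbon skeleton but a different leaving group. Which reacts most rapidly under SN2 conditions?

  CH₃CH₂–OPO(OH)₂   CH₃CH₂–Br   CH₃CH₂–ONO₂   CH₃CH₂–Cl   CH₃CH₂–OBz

The skeletons are identical, so relative rate is governed entirely by leaving-group ability.
A good leaving group is a weak base: the lower the pKₐ of its conjugate acid, the more readily it departs.
CH₃CH₂–Br loses Br⁻: pKₐ(HBr) ≈ -9
CH₃CH₂–Cl loses Cl⁻: pKₐ(HCl) ≈ -7
CH₃CH₂–ONO₂ loses NO₃⁻: pKₐ(HNO₃) ≈ -1.3
CH₃CH₂–OPO(OH)₂ loses H₂PO₄⁻: pKₐ(H₃PO₄) ≈ 2.1
CH₃CH₂–OBz loses PhCOO⁻: pKₐ(C₆H₅COOH) ≈ 4.2

CH₃CH₂–Br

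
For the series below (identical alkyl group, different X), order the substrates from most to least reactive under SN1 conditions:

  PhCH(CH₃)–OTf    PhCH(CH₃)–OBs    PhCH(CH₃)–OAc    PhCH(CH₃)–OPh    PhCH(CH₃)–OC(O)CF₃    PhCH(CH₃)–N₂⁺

PhCH(CH₃)–N₂⁺ > PhCH(CH₃)–OTf > PhCH(CH₃)–OBs > PhCH(CH₃)–OC(O)CF₃ > PhCH(CH₃)–OAc > PhCH(CH₃)–OPh

With the same alkyl group throughout, only the leaving group differentiates the rates.
Leaving-group ability tracks the stability of the departed species; conjugate-acid pKₐ is the usual yardstick (lower pKₐ → better LG).
PhCH(CH₃)–N₂⁺ loses N₂: no meaningful conjugate acid; N₂ departs as an exceptionally stable neutral molecule
PhCH(CH₃)–OTf loses OTf⁻: pKₐ(CF₃SO₃H (triflic acid)) ≈ -14
PhCH(CH₃)–OBs loses OBs⁻: pKₐ(p-BrC₆H₄SO₃H) ≈ -2.8
PhCH(CH₃)–OC(O)CF₃ loses CF₃COO⁻: pKₐ(CF₃COOH) ≈ 0.2
PhCH(CH₃)–OAc loses AcO⁻: pKₐ(CH₃COOH) ≈ 4.8
PhCH(CH₃)–OPh loses PhO⁻: pKₐ(C₆H₅OH (phenol)) ≈ 10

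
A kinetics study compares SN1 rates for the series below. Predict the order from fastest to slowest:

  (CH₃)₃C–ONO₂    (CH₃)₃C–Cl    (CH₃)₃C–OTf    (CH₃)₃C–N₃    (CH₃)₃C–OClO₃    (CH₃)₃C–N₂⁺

Identical carbon frameworks mean the comparison reduces to leaving-group quality.
The more stable X⁻ (or X) is on its own — i.e. the weaker a base it is — the better a leaving group it makes.
(CH₃)₃C–N₂⁺ loses N₂: no meaningful conjugate acid; N₂ departs as an exceptionally stable neutral molecule
(CH₃)₃C–OTf loses OTf⁻: pKₐ(CF₃SO₃H (triflic acid)) ≈ -14
(CH₃)₃C–OClO₃ loses ClO₄⁻: pKₐ(HClO₄) ≈ -10
(CH₃)₃C–Cl loses Cl⁻: pKₐ(HCl) ≈ -7
(CH₃)₃C–ONO₂ loses NO₃⁻: pKₐ(HNO₃) ≈ -1.3
(CH₃)₃C–N₃ loses N₃⁻: pKₐ(HN₃) ≈ 4.7

(CH₃)₃C–N₂⁺ > (CH₃)₃C–OTf > (CH₃)₃C–OClO₃ > (CH₃)₃C–Cl > (CH₃)₃C–ONO₂ > (CH₃)₃C–N₃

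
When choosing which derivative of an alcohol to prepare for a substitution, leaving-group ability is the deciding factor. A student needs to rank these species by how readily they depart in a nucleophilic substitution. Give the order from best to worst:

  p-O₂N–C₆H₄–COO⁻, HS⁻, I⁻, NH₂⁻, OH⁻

A good leaving group is a weak base: the lower the pKₐ of its conjugate acid, the more readily it departs.
I⁻: pKₐ(HI) ≈ -10
p-O₂N–C₆H₄–COO⁻: pKₐ(p-nitrobenzoic acid) ≈ 3.4
HS⁻: pKₐ(H₂S) ≈ 7
OH⁻: pKₐ(H₂O) ≈ 15.7
NH₂⁻: pKₐ(NH₃) ≈ 38

I⁻ > p-O₂N–C₆H₄–COO⁻ > HS⁻ > OH⁻ > NH₂⁻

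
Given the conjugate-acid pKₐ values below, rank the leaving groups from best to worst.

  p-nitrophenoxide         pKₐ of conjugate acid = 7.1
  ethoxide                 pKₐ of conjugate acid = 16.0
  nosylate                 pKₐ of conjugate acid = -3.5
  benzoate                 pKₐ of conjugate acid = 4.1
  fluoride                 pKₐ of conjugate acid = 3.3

Lower conjugate-acid pKₐ ⇒ weaker base ⇒ better leaving group.
Sorting by the given values: nosylate (-3.5), fluoride (3.3), benzoate (4.1), p-nitrophenoxide (7.1), ethoxide (16.0).

nosylate > fluoride > benzoate > p-nitrophenoxide > ethoxide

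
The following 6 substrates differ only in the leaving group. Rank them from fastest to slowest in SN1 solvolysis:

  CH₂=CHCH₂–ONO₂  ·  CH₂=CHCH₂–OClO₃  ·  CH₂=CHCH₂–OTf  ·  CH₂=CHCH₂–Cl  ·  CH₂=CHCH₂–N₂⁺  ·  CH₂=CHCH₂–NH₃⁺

CH₂=CHCH₂–N₂⁺ > CH₂=CHCH₂–OTf > CH₂=CHCH₂–OClO₃ > CH₂=CHCH₂–Cl > CH₂=CHCH₂–ONO₂ > CH₂=CHCH₂–NH₃⁺

The skeletons are identical, so relative rate is governed entirely by leaving-group ability.
The more stable X⁻ (or X) is on its own — i.e. the weaker a base it is — the better a leaving group it makes.
CH₂=CHCH₂–N₂⁺ loses N₂: no meaningful conjugate acid; N₂ departs as an exceptionally stable neutral molecule
CH₂=CHCH₂–OTf loses OTf⁻: pKₐ(CF₃SO₃H (triflic acid)) ≈ -14
CH₂=CHCH₂–OClO₃ loses ClO₄⁻: pKₐ(HClO₄) ≈ -10
CH₂=CHCH₂–Cl loses Cl⁻: pKₐ(HCl) ≈ -7
CH₂=CHCH₂–ONO₂ loses NO₃⁻: pKₐ(HNO₃) ≈ -1.3
CH₂=CHCH₂–NH₃⁺ loses NH₃: pKₐ(NH₄⁺) ≈ 9.2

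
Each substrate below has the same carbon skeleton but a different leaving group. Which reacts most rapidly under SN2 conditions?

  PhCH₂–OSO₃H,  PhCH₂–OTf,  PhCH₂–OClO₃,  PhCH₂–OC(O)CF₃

PhCH₂–OTf

With the same alkyl group throughout, only the leaving group differentiates the rates.
A good leaving group is a weak base: the lower the pKₐ of its conjugate acid, the more readily it departs.
PhCH₂–OTf loses OTf⁻: pKₐ(CF₃SO₃H (triflic acid)) ≈ -14
PhCH₂–OClO₃ loses ClO₄⁻: pKₐ(HClO₄) ≈ -10
PhCH₂–OSO₃H loses HSO₄⁻: pKₐ(H₂SO₄) ≈ -3
PhCH₂–OC(O)CF₃ loses CF₃COO⁻: pKₐ(CF₃COOH) ≈ 0.2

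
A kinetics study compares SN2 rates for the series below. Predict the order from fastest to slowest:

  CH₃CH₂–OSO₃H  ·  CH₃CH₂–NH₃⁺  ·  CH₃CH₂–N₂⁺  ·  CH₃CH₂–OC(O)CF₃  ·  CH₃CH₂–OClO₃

Identical carbon frameworks mean the comparison reduces to leaving-group quality.
Rank by basicity of the departing species: weakest base leaves most easily.
CH₃CH₂–N₂⁺ loses N₂: no meaningful conjugate acid; N₂ departs as an exceptionally stable neutral molecule
CH₃CH₂–OClO₃ loses ClO₄⁻: pKₐ(HClO₄) ≈ -10
CH₃CH₂–OSO₃H loses HSO₄⁻: pKₐ(H₂SO₄) ≈ -3
CH₃CH₂–OC(O)CF₃ loses CF₃COO⁻: pKₐ(CF₃COOH) ≈ 0.2
CH₃CH₂–NH₃⁺ loses NH₃: pKₐ(NH₄⁺) ≈ 9.2

CH₃CH₂–N₂⁺ > CH₃CH₂–OClO₃ > CH₃CH₂–OSO₃H > CH₃CH₂–OC(O)CF₃ > CH₃CH₂–NH₃⁺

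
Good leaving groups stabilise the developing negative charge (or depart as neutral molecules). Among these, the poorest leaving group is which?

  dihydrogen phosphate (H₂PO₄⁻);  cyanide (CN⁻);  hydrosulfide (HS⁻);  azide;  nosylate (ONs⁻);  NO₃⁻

A good leaving group is a weak base: the lower the pKₐ of its conjugate acid, the more readily it departs.
nosylate (ONs⁻): pKₐ(p-O₂NC₆H₄SO₃H) ≈ -3.5
NO₃⁻: pKₐ(HNO₃) ≈ -1.3
dihydrogen phosphate (H₂PO₄⁻): pKₐ(H₃PO₄) ≈ 2.1
azide: pKₐ(HN₃) ≈ 4.7
hydrosulfide (HS⁻): pKₐ(H₂S) ≈ 7
cyanide (CN⁻): pKₐ(HCN) ≈ 9.2

cyanide (CN⁻)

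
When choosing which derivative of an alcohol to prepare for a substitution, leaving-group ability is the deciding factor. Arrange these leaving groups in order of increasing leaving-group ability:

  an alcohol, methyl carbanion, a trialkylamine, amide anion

Rank by basicity of the departing species: weakest base leaves most easily.
an alcohol: pKₐ(R'OH₂⁺) ≈ -2.4
a trialkylamine: pKₐ(R'₃NH⁺) ≈ 10.7
amide anion: pKₐ(NH₃) ≈ 38 — extremely strong base; never a leaving group
methyl carbanion: pKₐ(CH₄) ≈ 48 — unstabilised carbanion; the worst conceivable leaving group
Reversing gives the worst-to-best order requested.

methyl carbanion < amide anion < a trialkylamine < an alcohol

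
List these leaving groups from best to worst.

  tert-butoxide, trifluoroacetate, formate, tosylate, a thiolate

tosylate > trifluoroacetate > formate > a thiolate > tert-butoxide

The more stable X⁻ (or X) is on its own — i.e. the weaker a base it is — the better a leaving group it makes.
tosylate: pKₐ(p-CH₃C₆H₄SO₃H (TsOH)) ≈ -2.8 — resonance-delocalised arenesulfonate
trifluoroacetate: pKₐ(CF₃COOH) ≈ 0.2 — strongly electron-withdrawing CF₃ stabilises the carboxylate
formate: pKₐ(HCOOH) ≈ 3.8 — resonance-stabilised carboxylate
a thiolate: pKₐ(RSH (a thiol)) ≈ 10.5 — moderately basic; rarely leaves without activation
tert-butoxide: pKₐ(t-BuOH) ≈ 18 — bulky, strongly basic alkoxide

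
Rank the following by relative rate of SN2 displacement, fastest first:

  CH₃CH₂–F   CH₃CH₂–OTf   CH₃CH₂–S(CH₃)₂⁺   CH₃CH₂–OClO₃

CH₃CH₂–OTf > CH₃CH₂–OClO₃ > CH₃CH₂–S(CH₃)₂⁺ > CH₃CH₂–F

The skeletons are identical, so relative rate is governed entirely by leaving-group ability.
Leaving-group ability tracks the stability of the departed species; conjugate-acid pKₐ is the usual yardstick (lower pKₐ → better LG).
CH₃CH₂–OTf loses OTf⁻: pKₐ(CF₃SO₃H (triflic acid)) ≈ -14
CH₃CH₂–OClO₃ loses ClO₄⁻: pKₐ(HClO₄) ≈ -10
CH₃CH₂–S(CH₃)₂⁺ loses SR'₂: pKₐ(R'₂SH⁺) ≈ -7
CH₃CH₂–F loses F⁻: pKₐ(HF) ≈ 3.2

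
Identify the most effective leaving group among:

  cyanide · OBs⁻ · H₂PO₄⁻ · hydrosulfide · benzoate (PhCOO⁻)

OBs⁻

Rank by basicity of the departing species: weakest base leaves most easily.
OBs⁻: pKₐ(p-BrC₆H₄SO₃H) ≈ -2.8
H₂PO₄⁻: pKₐ(H₃PO₄) ≈ 2.1
benzoate (PhCOO⁻): pKₐ(C₆H₅COOH) ≈ 4.2
hydrosulfide: pKₐ(H₂S) ≈ 7
cyanide: pKₐ(HCN) ≈ 9.2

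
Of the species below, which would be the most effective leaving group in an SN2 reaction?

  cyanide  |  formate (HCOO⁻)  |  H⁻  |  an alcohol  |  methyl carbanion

an alcohol: pKₐ(R'OH₂⁺) ≈ -2.4
formate (HCOO⁻): pKₐ(HCOOH) ≈ 3.8
cyanide: pKₐ(HCN) ≈ 9.2
H⁻: pKₐ(H₂) ≈ 36
methyl carbanion: pKₐ(CH₄) ≈ 48

an alcohol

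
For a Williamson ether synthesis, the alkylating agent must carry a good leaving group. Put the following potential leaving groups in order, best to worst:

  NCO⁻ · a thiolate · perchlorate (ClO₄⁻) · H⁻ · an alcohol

Leaving-group ability tracks the stability of the departed species; conjugate-acid pKₐ is the usual yardstick (lower pKₐ → better LG).
perchlorate (ClO₄⁻): pKₐ(HClO₄) ≈ -10 — extremely weak base; rarely used for safety reasons
an alcohol: pKₐ(R'OH₂⁺) ≈ -2.4 — neutral; leaves from a protonated ether (an oxonium ion, R–O(H)R'⁺)
NCO⁻: pKₐ(HOCN) ≈ 3.5 — resonance between N and O
a thiolate: pKₐ(RSH (a thiol)) ≈ 10.5 — moderately basic; rarely leaves without activation
H⁻: pKₐ(H₂) ≈ 36 — extremely strong base; leaves only in special hydride-transfer contexts

perchlorate (ClO₄⁻) > an alcohol > NCO⁻ > a thiolate > H⁻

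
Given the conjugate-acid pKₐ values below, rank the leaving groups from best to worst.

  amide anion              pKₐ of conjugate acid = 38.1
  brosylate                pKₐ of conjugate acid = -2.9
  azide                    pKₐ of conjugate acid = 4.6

Lower conjugate-acid pKₐ ⇒ weaker base ⇒ better leaving group.
Sorting by the given values: brosylate (-2.9), azide (4.6), amide anion (38.1).

brosylate > azide > amide anion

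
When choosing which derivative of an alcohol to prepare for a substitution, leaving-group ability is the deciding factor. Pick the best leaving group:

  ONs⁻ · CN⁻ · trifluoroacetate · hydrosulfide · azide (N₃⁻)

ONs⁻: pKₐ(p-O₂NC₆H₄SO₃H) ≈ -3.5
trifluoroacetate: pKₐ(CF₃COOH) ≈ 0.2
azide (N₃⁻): pKₐ(HN₃) ≈ 4.7
hydrosulfide: pKₐ(H₂S) ≈ 7
CN⁻: pKₐ(HCN) ≈ 9.2

ONs⁻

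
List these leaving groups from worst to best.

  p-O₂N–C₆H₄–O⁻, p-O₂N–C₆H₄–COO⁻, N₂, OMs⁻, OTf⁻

p-O₂N–C₆H₄–O⁻ < p-O₂N–C₆H₄–COO⁻ < OMs⁻ < OTf⁻ < N₂

The more stable X⁻ (or X) is on its own — i.e. the weaker a base it is — the better a leaving group it makes.
N₂: no meaningful conjugate acid; N₂ departs as an exceptionally stable neutral molecule
OTf⁻: pKₐ(CF₃SO₃H (triflic acid)) ≈ -14
OMs⁻: pKₐ(CH₃SO₃H (MsOH)) ≈ -1.9
p-O₂N–C₆H₄–COO⁻: pKₐ(p-nitrobenzoic acid) ≈ 3.4
p-O₂N–C₆H₄–O⁻: pKₐ(p-nitrophenol) ≈ 7.2
Listed from poorest to best leaving group as asked.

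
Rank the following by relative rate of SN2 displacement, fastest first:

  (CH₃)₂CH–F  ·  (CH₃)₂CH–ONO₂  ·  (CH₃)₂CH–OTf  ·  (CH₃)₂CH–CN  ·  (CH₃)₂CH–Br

Same R in every case — rank the leaving groups.
The more stable X⁻ (or X) is on its own — i.e. the weaker a base it is — the better a leaving group it makes.
(CH₃)₂CH–OTf loses OTf⁻: pKₐ(CF₃SO₃H (triflic acid)) ≈ -14
(CH₃)₂CH–Br loses Br⁻: pKₐ(HBr) ≈ -9
(CH₃)₂CH–ONO₂ loses NO₃⁻: pKₐ(HNO₃) ≈ -1.3
(CH₃)₂CH–F loses F⁻: pKₐ(HF) ≈ 3.2
(CH₃)₂CH–CN loses CN⁻: pKₐ(HCN) ≈ 9.2

(CH₃)₂CH–OTf > (CH₃)₂CH–Br > (CH₃)₂CH–ONO₂ > (CH₃)₂CH–F > (CH₃)₂CH–CN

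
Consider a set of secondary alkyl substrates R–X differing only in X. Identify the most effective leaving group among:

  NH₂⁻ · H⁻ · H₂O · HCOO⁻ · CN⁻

Leaving-group ability tracks the stability of the departed species; conjugate-acid pKₐ is the usual yardstick (lower pKₐ → better LG).
H₂O: pKₐ(H₃O⁺) ≈ -1.7
HCOO⁻: pKₐ(HCOOH) ≈ 3.8
CN⁻: pKₐ(HCN) ≈ 9.2
H⁻: pKₐ(H₂) ≈ 36
NH₂⁻: pKₐ(NH₃) ≈ 38

H₂O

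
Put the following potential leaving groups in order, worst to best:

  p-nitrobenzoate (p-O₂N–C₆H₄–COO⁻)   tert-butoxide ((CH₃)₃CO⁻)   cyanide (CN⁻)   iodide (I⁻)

tert-butoxide ((CH₃)₃CO⁻) < cyanide (CN⁻) < p-nitrobenzoate (p-O₂N–C₆H₄–COO⁻) < iodide (I⁻)

Rank by basicity of the departing species: weakest base leaves most easily.
iodide (I⁻): pKₐ(HI) ≈ -10
p-nitrobenzoate (p-O₂N–C₆H₄–COO⁻): pKₐ(p-nitrobenzoic acid) ≈ 3.4
cyanide (CN⁻): pKₐ(HCN) ≈ 9.2
tert-butoxide ((CH₃)₃CO⁻): pKₐ(t-BuOH) ≈ 18
The question asks for worst first, so the sequence is read in increasing leaving-group ability.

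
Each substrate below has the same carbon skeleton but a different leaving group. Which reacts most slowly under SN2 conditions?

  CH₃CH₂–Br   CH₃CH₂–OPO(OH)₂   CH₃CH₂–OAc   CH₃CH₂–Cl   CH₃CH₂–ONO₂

CH₃CH₂–OAc

With the same alkyl group throughout, only the leaving group differentiates the rates.
A good leaving group is a weak base: the lower the pKₐ of its conjugate acid, the more readily it departs.
CH₃CH₂–Br loses Br⁻: pKₐ(HBr) ≈ -9
CH₃CH₂–Cl loses Cl⁻: pKₐ(HCl) ≈ -7
CH₃CH₂–ONO₂ loses NO₃⁻: pKₐ(HNO₃) ≈ -1.3
CH₃CH₂–OPO(OH)₂ loses H₂PO₄⁻: pKₐ(H₃PO₄) ≈ 2.1
CH₃CH₂–OAc loses AcO⁻: pKₐ(CH₃COOH) ≈ 4.8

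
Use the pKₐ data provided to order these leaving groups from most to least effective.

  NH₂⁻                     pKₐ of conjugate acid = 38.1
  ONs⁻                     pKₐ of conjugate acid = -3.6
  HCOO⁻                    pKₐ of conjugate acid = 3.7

Lower conjugate-acid pKₐ ⇒ weaker base ⇒ better leaving group.
Sorting by the given values: ONs⁻ (-3.6), HCOO⁻ (3.7), NH₂⁻ (38.1).

ONs⁻ > HCOO⁻ > NH₂⁻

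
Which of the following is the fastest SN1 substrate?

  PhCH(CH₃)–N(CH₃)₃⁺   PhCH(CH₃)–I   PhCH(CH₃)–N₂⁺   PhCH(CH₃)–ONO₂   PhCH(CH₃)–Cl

Same R in every case — rank the leaving groups.
The more stable X⁻ (or X) is on its own — i.e. the weaker a base it is — the better a leaving group it makes.
PhCH(CH₃)–N₂⁺ loses N₂: no meaningful conjugate acid; N₂ departs as an exceptionally stable neutral molecule
PhCH(CH₃)–I loses I⁻: pKₐ(HI) ≈ -10
PhCH(CH₃)–Cl loses Cl⁻: pKₐ(HCl) ≈ -7
PhCH(CH₃)–ONO₂ loses NO₃⁻: pKₐ(HNO₃) ≈ -1.3
PhCH(CH₃)–N(CH₃)₃⁺ loses NR'₃: pKₐ(R'₃NH⁺) ≈ 10.7

PhCH(CH₃)–N₂⁺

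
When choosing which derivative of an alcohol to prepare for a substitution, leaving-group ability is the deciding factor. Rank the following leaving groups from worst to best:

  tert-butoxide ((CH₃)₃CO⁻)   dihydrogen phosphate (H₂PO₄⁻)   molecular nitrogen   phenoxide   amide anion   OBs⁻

amide anion < tert-butoxide ((CH₃)₃CO⁻) < phenoxide < dihydrogen phosphate (H₂PO₄⁻) < OBs⁻ < molecular nitrogen

molecular nitrogen: no meaningful conjugate acid; N₂ departs as an exceptionally stable neutral molecule
OBs⁻: pKₐ(p-BrC₆H₄SO₃H) ≈ -2.8
dihydrogen phosphate (H₂PO₄⁻): pKₐ(H₃PO₄) ≈ 2.1
phenoxide: pKₐ(C₆H₅OH (phenol)) ≈ 10 — resonance into the ring helps, but still a poor LG
tert-butoxide ((CH₃)₃CO⁻): pKₐ(t-BuOH) ≈ 18
amide anion: pKₐ(NH₃) ≈ 38
Reversing gives the worst-to-best order requested.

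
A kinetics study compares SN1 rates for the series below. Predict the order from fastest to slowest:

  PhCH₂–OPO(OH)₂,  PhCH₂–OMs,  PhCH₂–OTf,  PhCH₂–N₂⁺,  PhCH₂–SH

With the same alkyl group throughout, only the leaving group differentiates the rates.
Leaving-group ability tracks the stability of the departed species; conjugate-acid pKₐ is the usual yardstick (lower pKₐ → better LG).
PhCH₂–N₂⁺ loses N₂: no meaningful conjugate acid; N₂ departs as an exceptionally stable neutral molecule
PhCH₂–OTf loses OTf⁻: pKₐ(CF₃SO₃H (triflic acid)) ≈ -14
PhCH₂–OMs loses OMs⁻: pKₐ(CH₃SO₃H (MsOH)) ≈ -1.9
PhCH₂–OPO(OH)₂ loses H₂PO₄⁻: pKₐ(H₃PO₄) ≈ 2.1
PhCH₂–SH loses HS⁻: pKₐ(H₂S) ≈ 7

PhCH₂–N₂⁺ > PhCH₂–OTf > PhCH₂–OMs > PhCH₂–OPO(OH)₂ > PhCH₂–SH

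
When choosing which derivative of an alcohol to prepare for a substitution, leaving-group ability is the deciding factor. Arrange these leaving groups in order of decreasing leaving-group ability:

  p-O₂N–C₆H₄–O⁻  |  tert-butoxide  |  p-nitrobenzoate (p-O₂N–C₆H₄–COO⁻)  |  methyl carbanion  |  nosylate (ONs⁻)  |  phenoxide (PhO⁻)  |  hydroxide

Rank by basicity of the departing species: weakest base leaves most easily.
nosylate (ONs⁻): pKₐ(p-O₂NC₆H₄SO₃H) ≈ -3.5
p-nitrobenzoate (p-O₂N–C₆H₄–COO⁻): pKₐ(p-nitrobenzoic acid) ≈ 3.4
p-O₂N–C₆H₄–O⁻: pKₐ(p-nitrophenol) ≈ 7.2
phenoxide (PhO⁻): pKₐ(C₆H₅OH (phenol)) ≈ 10
hydroxide: pKₐ(H₂O) ≈ 15.7
tert-butoxide: pKₐ(t-BuOH) ≈ 18
methyl carbanion: pKₐ(CH₄) ≈ 48

nosylate (ONs⁻) > p-nitrobenzoate (p-O₂N–C₆H₄–COO⁻) > p-O₂N–C₆H₄–O⁻ > phenoxide (PhO⁻) > hydroxide > tert-butoxide > methyl carbanion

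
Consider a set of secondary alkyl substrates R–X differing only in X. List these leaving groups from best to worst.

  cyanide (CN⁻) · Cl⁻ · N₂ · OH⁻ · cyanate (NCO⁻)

Rank by basicity of the departing species: weakest base leaves most easily.
N₂: no meaningful conjugate acid; N₂ departs as an exceptionally stable neutral molecule
Cl⁻: pKₐ(HCl) ≈ -7
cyanate (NCO⁻): pKₐ(HOCN) ≈ 3.5
cyanide (CN⁻): pKₐ(HCN) ≈ 9.2
OH⁻: pKₐ(H₂O) ≈ 15.7

N₂ > Cl⁻ > cyanate (NCO⁻) > cyanide (CN⁻) > OH⁻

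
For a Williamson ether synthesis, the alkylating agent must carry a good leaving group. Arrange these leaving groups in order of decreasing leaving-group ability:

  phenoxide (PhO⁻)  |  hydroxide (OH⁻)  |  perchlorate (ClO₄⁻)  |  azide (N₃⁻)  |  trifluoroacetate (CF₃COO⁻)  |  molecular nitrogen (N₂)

A good leaving group is a weak base: the lower the pKₐ of its conjugate acid, the more readily it departs.
molecular nitrogen (N₂): no meaningful conjugate acid; N₂ departs as an exceptionally stable neutral molecule
perchlorate (ClO₄⁻): pKₐ(HClO₄) ≈ -10 — extremely weak base; rarely used for safety reasons
trifluoroacetate (CF₃COO⁻): pKₐ(CF₃COOH) ≈ 0.2 — strongly electron-withdrawing CF₃ stabilises the carboxylate
azide (N₃⁻): pKₐ(HN₃) ≈ 4.7
phenoxide (PhO⁻): pKₐ(C₆H₅OH (phenol)) ≈ 10 — resonance into the ring helps, but still a poor LG
hydroxide (OH⁻): pKₐ(H₂O) ≈ 15.7 — strong base; essentially never leaves without prior activation

molecular nitrogen (N₂) > perchlorate (ClO₄⁻) > trifluoroacetate (CF₃COO⁻) > azide (N₃⁻) > phenoxide (PhO⁻) > hydroxide (OH⁻)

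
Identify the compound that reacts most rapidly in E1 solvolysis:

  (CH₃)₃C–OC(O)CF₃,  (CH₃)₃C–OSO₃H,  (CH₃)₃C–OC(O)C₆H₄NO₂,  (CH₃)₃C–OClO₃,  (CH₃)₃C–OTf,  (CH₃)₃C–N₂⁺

(CH₃)₃C–N₂⁺

Identical carbon frameworks mean the comparison reduces to leaving-group quality.
Leaving-group ability tracks the stability of the departed species; conjugate-acid pKₐ is the usual yardstick (lower pKₐ → better LG).
(CH₃)₃C–N₂⁺ loses N₂: no meaningful conjugate acid; N₂ departs as an exceptionally stable neutral molecule
(CH₃)₃C–OTf loses OTf⁻: pKₐ(CF₃SO₃H (triflic acid)) ≈ -14
(CH₃)₃C–OClO₃ loses ClO₄⁻: pKₐ(HClO₄) ≈ -10
(CH₃)₃C–OSO₃H loses HSO₄⁻: pKₐ(H₂SO₄) ≈ -3
(CH₃)₃C–OC(O)CF₃ loses CF₃COO⁻: pKₐ(CF₃COOH) ≈ 0.2
(CH₃)₃C–OC(O)C₆H₄NO₂ loses p-O₂N–C₆H₄–COO⁻: pKₐ(p-nitrobenzoic acid) ≈ 3.4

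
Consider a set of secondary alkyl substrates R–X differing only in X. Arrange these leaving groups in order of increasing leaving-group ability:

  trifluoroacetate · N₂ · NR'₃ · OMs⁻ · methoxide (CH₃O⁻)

N₂: no meaningful conjugate acid; N₂ departs as an exceptionally stable neutral molecule
OMs⁻: pKₐ(CH₃SO₃H (MsOH)) ≈ -1.9
trifluoroacetate: pKₐ(CF₃COOH) ≈ 0.2
NR'₃: pKₐ(R'₃NH⁺) ≈ 10.7 — neutral but still a fairly strong base; Hofmann-elimination LG
methoxide (CH₃O⁻): pKₐ(CH₃OH) ≈ 15.5 — strong base; alkoxides do not leave unassisted
Reversing gives the worst-to-best order requested.

methoxide (CH₃O⁻) < NR'₃ < trifluoroacetate < OMs⁻ < N₂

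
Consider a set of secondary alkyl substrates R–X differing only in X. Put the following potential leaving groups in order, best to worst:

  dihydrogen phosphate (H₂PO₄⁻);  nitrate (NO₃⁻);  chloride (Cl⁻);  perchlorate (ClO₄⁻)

perchlorate (ClO₄⁻) > chloride (Cl⁻) > nitrate (NO₃⁻) > dihydrogen phosphate (H₂PO₄⁻)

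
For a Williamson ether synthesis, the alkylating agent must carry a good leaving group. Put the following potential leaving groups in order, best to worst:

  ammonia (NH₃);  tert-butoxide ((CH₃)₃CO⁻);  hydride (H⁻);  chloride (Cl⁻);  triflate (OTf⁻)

triflate (OTf⁻) > chloride (Cl⁻) > ammonia (NH₃) > tert-butoxide ((CH₃)₃CO⁻) > hydride (H⁻)

triflate (OTf⁻): pKₐ(CF₃SO₃H (triflic acid)) ≈ -14
chloride (Cl⁻): pKₐ(HCl) ≈ -7
ammonia (NH₃): pKₐ(NH₄⁺) ≈ 9.2 — neutral but moderately basic; leaves from R–NH₃⁺
tert-butoxide ((CH₃)₃CO⁻): pKₐ(t-BuOH) ≈ 18 — bulky, strongly basic alkoxide
hydride (H⁻): pKₐ(H₂) ≈ 36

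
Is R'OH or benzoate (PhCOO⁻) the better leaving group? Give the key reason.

R'OH is the better leaving group.
pKₐ(R'OH₂⁺) ≈ -2.4 versus pKₐ(C₆H₅COOH) ≈ 4.2: R'OH is the much weaker base.
Neutral; leaves from a protonated ether (an oxonium ion, R–O(H)R'⁺).

R'OH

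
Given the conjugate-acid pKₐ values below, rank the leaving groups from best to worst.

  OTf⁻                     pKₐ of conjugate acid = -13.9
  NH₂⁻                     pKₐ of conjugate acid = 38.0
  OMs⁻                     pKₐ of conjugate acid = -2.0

OTf⁻ > OMs⁻ > NH₂⁻

Lower conjugate-acid pKₐ ⇒ weaker base ⇒ better leaving group.
Sorting by the given values: OTf⁻ (-13.9), OMs⁻ (-2.0), NH₂⁻ (38.0).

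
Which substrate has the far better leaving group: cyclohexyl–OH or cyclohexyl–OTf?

cyclohexyl–OTf

From cyclohexyl–OH the departing group would be OH⁻ (pKₐ(H₂O) ≈ 15.7). Strong base; essentially never leaves without prior activation.
From cyclohexyl–OTf the leaving group is OTf⁻ (pKₐ(CF₃SO₃H (triflic acid)) ≈ -14). Charge spread over three oxygens and a CF₃ group; the premier leaving group in synthesis.
(In practice cyclohexyl–OTf is made from cyclohexyl–OH by treatment with Tf₂O / 2,6-lutidine, converting the hydroxyl into a triflate.)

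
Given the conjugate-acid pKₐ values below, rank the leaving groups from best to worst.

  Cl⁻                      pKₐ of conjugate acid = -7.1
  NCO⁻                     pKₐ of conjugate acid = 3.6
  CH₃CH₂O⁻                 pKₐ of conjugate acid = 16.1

Lower conjugate-acid pKₐ ⇒ weaker base ⇒ better leaving group.
Sorting by the given values: Cl⁻ (-7.1), NCO⁻ (3.6), CH₃CH₂O⁻ (16.1).

Cl⁻ > NCO⁻ > CH₃CH₂O⁻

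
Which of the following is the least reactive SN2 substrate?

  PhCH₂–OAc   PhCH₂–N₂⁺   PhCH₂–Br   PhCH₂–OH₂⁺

Identical carbon frameworks mean the comparison reduces to leaving-group quality.
A good leaving group is a weak base: the lower the pKₐ of its conjugate acid, the more readily it departs.
PhCH₂–N₂⁺ loses N₂: no meaningful conjugate acid; N₂ departs as an exceptionally stable neutral molecule
PhCH₂–Br loses Br⁻: pKₐ(HBr) ≈ -9
PhCH₂–OH₂⁺ loses H₂O: pKₐ(H₃O⁺) ≈ -1.7
PhCH₂–OAc loses AcO⁻: pKₐ(CH₃COOH) ≈ 4.8

PhCH₂–OAc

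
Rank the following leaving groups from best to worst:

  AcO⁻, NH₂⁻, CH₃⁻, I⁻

I⁻: pKₐ(HI) ≈ -10
AcO⁻: pKₐ(CH₃COOH) ≈ 4.8
NH₂⁻: pKₐ(NH₃) ≈ 38 — extremely strong base; never a leaving group
CH₃⁻: pKₐ(CH₄) ≈ 48

I⁻ > AcO⁻ > NH₂⁻ > CH₃⁻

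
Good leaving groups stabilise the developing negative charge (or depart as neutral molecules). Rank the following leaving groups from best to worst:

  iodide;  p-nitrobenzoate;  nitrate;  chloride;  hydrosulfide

A good leaving group is a weak base: the lower the pKₐ of its conjugate acid, the more readily it departs.
iodide: pKₐ(HI) ≈ -10
chloride: pKₐ(HCl) ≈ -7
nitrate: pKₐ(HNO₃) ≈ -1.3 — resonance-delocalised over three oxygens
p-nitrobenzoate: pKₐ(p-nitrobenzoic acid) ≈ 3.4 — electron-withdrawing nitro group stabilises the carboxylate
hydrosulfide: pKₐ(H₂S) ≈ 7 — larger and more polarisable than the oxygen analogue

iodide > chloride > nitrate > p-nitrobenzoate > hydrosulfide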